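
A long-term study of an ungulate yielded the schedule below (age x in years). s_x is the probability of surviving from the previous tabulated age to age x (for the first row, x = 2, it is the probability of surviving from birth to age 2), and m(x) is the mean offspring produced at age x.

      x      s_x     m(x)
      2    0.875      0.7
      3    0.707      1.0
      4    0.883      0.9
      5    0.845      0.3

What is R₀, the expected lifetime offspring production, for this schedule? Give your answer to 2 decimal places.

Survivorship from birth: l_x = s_2·s_3·…·s_x.
  l_2 = 0.87500
  l_3 = 0.61862
  l_4 = 0.54625
  l_5 = 0.46158
R₀ = Σ l_x m(x):
  age 2: 0.87500 × 0.7 = 0.6125
  age 3: 0.61862 × 1.0 = 0.6186
  age 4: 0.54625 × 0.9 = 0.4916
  age 5: 0.46158 × 0.3 = 0.1385
R₀ = 0.6125 + 0.6186 + 0.4916 + 0.1385 = 1.8612

1.86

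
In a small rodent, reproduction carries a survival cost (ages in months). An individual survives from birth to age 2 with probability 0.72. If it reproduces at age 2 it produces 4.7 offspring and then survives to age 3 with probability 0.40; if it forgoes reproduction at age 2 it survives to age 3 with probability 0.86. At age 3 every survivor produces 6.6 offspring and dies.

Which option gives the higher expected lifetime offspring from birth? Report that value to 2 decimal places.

breed at age 2: R₀ = 0.72 × (4.7 + 0.40 × 6.6) = 0.72 × 7.3400 = 5.2848
delay to age 3: R₀ = 0.72 × (0.86 × 6.6) = 0.72 × 5.6760 = 4.0867
Higher: breed at age 2 (5.2848).

5.28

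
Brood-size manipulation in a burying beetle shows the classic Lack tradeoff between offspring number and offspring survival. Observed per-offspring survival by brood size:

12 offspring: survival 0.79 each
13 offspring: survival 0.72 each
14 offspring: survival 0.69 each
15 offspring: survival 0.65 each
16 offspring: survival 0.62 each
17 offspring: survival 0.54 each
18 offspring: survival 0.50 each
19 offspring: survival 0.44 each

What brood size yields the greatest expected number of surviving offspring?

Expected surviving offspring = c × s(c):
  c=12: 12 × 0.79 = 9.480
  c=13: 13 × 0.72 = 9.360
  c=14: 14 × 0.69 = 9.660
  c=15: 15 × 0.65 = 9.750
  c=16: 16 × 0.62 = 9.920
  c=17: 17 × 0.54 = 9.180
  c=18: 18 × 0.50 = 9.000
  c=19: 19 × 0.44 = 8.360
Maximum at c = 16 (9.920 surviving offspring).

16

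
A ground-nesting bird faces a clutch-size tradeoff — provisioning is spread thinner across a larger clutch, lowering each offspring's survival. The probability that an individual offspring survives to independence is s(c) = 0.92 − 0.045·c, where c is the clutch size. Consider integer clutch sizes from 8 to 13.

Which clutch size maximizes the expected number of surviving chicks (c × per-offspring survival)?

10

Expected surviving chicks = c × s(c):
  c=8: 8 × 0.560 = 4.480
  c=9: 9 × 0.515 = 4.635
  c=10: 10 × 0.470 = 4.700
  c=11: 11 × 0.425 = 4.675
  c=12: 12 × 0.380 = 4.560
  c=13: 13 × 0.335 = 4.355
Maximum at c = 10 (4.700 surviving chicks).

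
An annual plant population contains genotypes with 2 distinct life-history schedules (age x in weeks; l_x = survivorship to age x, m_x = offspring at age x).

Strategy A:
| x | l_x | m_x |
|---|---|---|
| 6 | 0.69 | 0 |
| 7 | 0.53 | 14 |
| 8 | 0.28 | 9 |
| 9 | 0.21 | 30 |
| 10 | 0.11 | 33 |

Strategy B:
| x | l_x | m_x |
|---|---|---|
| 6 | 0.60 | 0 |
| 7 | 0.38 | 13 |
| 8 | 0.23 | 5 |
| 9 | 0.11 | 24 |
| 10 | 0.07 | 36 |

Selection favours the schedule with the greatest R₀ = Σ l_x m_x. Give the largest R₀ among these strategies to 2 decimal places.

19.87

Strategy A: R₀ = 0.69×0 + 0.53×14 + 0.28×9 + 0.21×30 + 0.11×33 = 19.8700
Strategy B: R₀ = 0.60×0 + 0.38×13 + 0.23×5 + 0.11×24 + 0.07×36 = 11.2500
Highest R₀: strategy A with 19.8700.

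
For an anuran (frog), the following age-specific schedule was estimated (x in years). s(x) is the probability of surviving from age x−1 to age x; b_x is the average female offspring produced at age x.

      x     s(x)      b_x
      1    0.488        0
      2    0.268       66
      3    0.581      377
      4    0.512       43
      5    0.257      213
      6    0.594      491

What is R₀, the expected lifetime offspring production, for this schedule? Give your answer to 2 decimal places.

Survivorship from birth: l_x = s_1·s_2·…·s_x.
  l_1 = 0.48800
  l_2 = 0.13078
  l_3 = 0.07599
  l_4 = 0.03890
  l_5 = 0.01000
  l_6 = 0.00594
R₀ = Σ l_x b_x:
  age 1: 0.48800 × 0 = 0.0000
  age 2: 0.13078 × 66 = 8.6315
  age 3: 0.07599 × 377 = 28.6482
  age 4: 0.03890 × 43 = 1.6727
  age 5: 0.01000 × 213 = 2.1300
  age 6: 0.00594 × 491 = 2.9165
R₀ = 0.0000 + 8.6315 + 28.6482 + 1.6727 + 2.1300 + 2.9165 = 43.9990

44.00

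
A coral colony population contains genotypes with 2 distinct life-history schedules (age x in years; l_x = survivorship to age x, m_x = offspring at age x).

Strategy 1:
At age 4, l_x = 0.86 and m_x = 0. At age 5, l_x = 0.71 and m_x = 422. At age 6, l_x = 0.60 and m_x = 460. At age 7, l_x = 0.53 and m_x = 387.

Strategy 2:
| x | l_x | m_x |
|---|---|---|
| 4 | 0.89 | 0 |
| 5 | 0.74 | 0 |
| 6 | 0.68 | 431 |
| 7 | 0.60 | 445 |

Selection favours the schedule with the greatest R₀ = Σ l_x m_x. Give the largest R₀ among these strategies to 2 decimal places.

Strategy 1: R₀ = 0.86×0 + 0.71×422 + 0.60×460 + 0.53×387 = 780.7300
Strategy 2: R₀ = 0.89×0 + 0.74×0 + 0.68×431 + 0.60×445 = 560.0800
Highest R₀: strategy 1 with 780.7300.

780.73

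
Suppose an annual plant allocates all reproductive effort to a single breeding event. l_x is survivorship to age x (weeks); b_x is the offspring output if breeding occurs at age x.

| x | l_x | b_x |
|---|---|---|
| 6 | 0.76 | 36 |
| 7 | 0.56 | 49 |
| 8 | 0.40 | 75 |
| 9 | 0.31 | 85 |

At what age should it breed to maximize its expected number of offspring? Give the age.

Expected offspring if breeding at age x = l_x × b_x:
  age 6: 0.76 × 36 = 27.360
  age 7: 0.56 × 49 = 27.440
  age 8: 0.40 × 75 = 30.000
  age 9: 0.31 × 85 = 26.350
Maximum at age 8 (30.000).

8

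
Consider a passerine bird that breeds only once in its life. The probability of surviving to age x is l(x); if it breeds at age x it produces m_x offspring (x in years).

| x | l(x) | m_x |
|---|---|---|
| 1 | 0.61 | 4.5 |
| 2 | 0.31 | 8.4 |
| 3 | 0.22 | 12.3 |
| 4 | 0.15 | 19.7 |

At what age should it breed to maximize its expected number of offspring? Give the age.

4

Expected offspring if breeding at age x = l(x) × m_x:
  age 1: 0.61 × 4.5 = 2.745
  age 2: 0.31 × 8.4 = 2.604
  age 3: 0.22 × 12.3 = 2.706
  age 4: 0.15 × 19.7 = 2.955
Maximum at age 4 (2.955).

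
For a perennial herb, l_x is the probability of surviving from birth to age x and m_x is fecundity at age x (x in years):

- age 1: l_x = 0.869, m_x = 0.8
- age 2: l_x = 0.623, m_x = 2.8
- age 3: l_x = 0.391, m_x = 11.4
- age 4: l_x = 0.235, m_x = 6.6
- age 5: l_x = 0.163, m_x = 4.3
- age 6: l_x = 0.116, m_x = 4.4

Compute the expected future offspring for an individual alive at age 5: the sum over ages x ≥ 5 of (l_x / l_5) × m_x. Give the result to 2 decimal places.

l_5 = 0.163. Conditional survival from age 5 to x is l_x / l_5.
  x=5: (0.163/0.163) × 4.3 = 4.3000
  x=6: (0.116/0.163) × 4.4 = 3.1313
Sum = 4.3000 + 3.1313 = 7.4313

7.43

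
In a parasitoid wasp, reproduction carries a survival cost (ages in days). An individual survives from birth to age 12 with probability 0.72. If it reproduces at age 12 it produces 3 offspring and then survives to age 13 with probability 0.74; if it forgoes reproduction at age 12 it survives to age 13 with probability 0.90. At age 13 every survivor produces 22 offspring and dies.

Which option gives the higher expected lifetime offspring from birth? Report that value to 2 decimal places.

14.26

breed at age 12: R₀ = 0.72 × (3 + 0.74 × 22) = 0.72 × 19.2800 = 13.8816
delay to age 13: R₀ = 0.72 × (0.90 × 22) = 0.72 × 19.8000 = 14.2560
Higher: delay to age 13 (14.2560).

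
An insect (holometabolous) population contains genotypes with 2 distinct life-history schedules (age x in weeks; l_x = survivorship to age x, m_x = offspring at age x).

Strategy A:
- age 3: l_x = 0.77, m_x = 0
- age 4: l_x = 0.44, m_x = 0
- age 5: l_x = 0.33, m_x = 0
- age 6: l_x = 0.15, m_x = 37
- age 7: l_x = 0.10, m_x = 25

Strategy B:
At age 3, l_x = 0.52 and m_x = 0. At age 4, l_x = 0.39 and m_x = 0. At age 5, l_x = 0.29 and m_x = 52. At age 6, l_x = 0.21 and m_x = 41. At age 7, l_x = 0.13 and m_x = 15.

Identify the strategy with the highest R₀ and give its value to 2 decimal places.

Strategy A: R₀ = 0.77×0 + 0.44×0 + 0.33×0 + 0.15×37 + 0.10×25 = 8.0500
Strategy B: R₀ = 0.52×0 + 0.39×0 + 0.29×52 + 0.21×41 + 0.13×15 = 25.6400
Highest R₀: strategy B with 25.6400.

25.64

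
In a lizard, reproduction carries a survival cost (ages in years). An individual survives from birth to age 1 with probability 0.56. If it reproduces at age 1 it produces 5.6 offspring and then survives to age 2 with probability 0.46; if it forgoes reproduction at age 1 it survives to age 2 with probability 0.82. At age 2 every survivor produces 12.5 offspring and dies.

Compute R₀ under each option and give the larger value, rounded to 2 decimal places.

6.36

breed at age 1: R₀ = 0.56 × (5.6 + 0.46 × 12.5) = 0.56 × 11.3500 = 6.3560
delay to age 2: R₀ = 0.56 × (0.82 × 12.5) = 0.56 × 10.2500 = 5.7400
Higher: breed at age 1 (6.3560).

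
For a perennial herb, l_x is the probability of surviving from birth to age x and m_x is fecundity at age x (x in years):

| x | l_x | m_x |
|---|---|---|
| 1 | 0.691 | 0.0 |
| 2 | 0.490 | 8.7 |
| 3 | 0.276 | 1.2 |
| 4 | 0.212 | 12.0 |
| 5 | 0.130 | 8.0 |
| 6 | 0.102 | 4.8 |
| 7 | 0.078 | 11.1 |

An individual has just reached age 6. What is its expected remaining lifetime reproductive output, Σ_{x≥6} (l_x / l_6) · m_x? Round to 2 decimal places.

l_6 = 0.102. Conditional survival from age 6 to x is l_x / l_6.
  x=6: (0.102/0.102) × 4.8 = 4.8000
  x=7: (0.078/0.102) × 11.1 = 8.4882
Sum = 4.8000 + 8.4882 = 13.2882

13.29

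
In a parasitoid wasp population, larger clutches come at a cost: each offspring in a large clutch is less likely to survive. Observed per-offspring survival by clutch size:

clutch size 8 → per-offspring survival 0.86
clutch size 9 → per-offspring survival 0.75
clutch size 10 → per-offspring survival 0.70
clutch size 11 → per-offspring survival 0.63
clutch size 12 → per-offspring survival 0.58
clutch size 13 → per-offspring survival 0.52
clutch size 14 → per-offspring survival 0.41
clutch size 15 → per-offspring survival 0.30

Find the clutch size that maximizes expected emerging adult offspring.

10

Expected emerging adult offspring = c × s(c):
  c=8: 8 × 0.86 = 6.880
  c=9: 9 × 0.75 = 6.750
  c=10: 10 × 0.70 = 7.000
  c=11: 11 × 0.63 = 6.930
  c=12: 12 × 0.58 = 6.960
  c=13: 13 × 0.52 = 6.760
  c=14: 14 × 0.41 = 5.740
  c=15: 15 × 0.30 = 4.500
Maximum at c = 10 (7.000 emerging adult offspring).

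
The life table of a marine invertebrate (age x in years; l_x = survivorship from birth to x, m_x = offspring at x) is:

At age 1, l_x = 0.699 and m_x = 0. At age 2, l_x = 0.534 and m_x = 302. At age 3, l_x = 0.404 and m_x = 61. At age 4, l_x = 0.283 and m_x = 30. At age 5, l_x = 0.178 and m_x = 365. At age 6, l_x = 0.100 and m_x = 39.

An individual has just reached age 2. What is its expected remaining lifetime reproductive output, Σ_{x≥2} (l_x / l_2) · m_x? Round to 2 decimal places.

l_2 = 0.534. Conditional survival from age 2 to x is l_x / l_2.
  x=2: (0.534/0.534) × 302 = 302.0000
  x=3: (0.404/0.534) × 61 = 46.1498
  x=4: (0.283/0.534) × 30 = 15.8989
  x=5: (0.178/0.534) × 365 = 121.6667
  x=6: (0.100/0.534) × 39 = 7.3034
Sum = 302.0000 + 46.1498 + 15.8989 + 121.6667 + 7.3034 = 493.0187

493.02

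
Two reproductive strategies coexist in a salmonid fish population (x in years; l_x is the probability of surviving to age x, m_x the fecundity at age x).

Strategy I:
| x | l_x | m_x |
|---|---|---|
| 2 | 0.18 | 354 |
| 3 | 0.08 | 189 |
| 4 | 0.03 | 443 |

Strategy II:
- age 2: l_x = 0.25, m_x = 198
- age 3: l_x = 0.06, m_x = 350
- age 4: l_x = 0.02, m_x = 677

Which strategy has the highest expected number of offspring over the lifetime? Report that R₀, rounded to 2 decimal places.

92.13

Strategy I: R₀ = 0.18×354 + 0.08×189 + 0.03×443 = 92.1300
Strategy II: R₀ = 0.25×198 + 0.06×350 + 0.02×677 = 84.0400
Highest R₀: strategy I with 92.1300.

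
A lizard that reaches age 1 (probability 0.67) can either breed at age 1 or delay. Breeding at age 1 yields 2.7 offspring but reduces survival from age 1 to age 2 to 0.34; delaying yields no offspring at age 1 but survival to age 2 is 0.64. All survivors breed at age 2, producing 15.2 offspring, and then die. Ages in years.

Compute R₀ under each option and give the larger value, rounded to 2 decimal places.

6.52

breed at age 1: R₀ = 0.67 × (2.7 + 0.34 × 15.2) = 0.67 × 7.8680 = 5.2716
delay to age 2: R₀ = 0.67 × (0.64 × 15.2) = 0.67 × 9.7280 = 6.5178
Higher: delay to age 2 (6.5178).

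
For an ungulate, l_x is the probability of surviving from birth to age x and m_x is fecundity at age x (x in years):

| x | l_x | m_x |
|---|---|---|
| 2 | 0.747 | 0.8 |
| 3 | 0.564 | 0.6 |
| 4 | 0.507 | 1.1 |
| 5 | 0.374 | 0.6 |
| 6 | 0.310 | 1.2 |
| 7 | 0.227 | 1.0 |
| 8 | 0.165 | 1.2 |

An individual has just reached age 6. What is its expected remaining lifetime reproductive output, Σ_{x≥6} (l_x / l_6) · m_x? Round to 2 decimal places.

l_6 = 0.310. Conditional survival from age 6 to x is l_x / l_6.
  x=6: (0.310/0.310) × 1.2 = 1.2000
  x=7: (0.227/0.310) × 1.0 = 0.7323
  x=8: (0.165/0.310) × 1.2 = 0.6387
Sum = 1.2000 + 0.7323 + 0.6387 = 2.5710

2.57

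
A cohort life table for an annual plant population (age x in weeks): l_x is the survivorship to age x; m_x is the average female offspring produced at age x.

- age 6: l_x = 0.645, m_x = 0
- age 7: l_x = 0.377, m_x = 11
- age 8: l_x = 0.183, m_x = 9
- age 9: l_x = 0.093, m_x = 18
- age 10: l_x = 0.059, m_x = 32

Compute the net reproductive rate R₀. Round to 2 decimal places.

R₀ = Σ l_x m_x:
  age 6: 0.645 × 0 = 0.0000
  age 7: 0.377 × 11 = 4.1470
  age 8: 0.183 × 9 = 1.6470
  age 9: 0.093 × 18 = 1.6740
  age 10: 0.059 × 32 = 1.8880
R₀ = 0.0000 + 4.1470 + 1.6470 + 1.6740 + 1.8880 = 9.3560

9.36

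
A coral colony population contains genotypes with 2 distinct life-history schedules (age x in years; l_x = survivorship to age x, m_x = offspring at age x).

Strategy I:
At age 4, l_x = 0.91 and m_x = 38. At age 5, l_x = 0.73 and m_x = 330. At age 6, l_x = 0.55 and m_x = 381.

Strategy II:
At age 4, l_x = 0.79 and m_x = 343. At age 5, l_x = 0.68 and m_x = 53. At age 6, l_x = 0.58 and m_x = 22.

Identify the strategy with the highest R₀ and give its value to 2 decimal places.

Strategy I: R₀ = 0.91×38 + 0.73×330 + 0.55×381 = 485.0300
Strategy II: R₀ = 0.79×343 + 0.68×53 + 0.58×22 = 319.7700
Highest R₀: strategy I with 485.0300.

485.03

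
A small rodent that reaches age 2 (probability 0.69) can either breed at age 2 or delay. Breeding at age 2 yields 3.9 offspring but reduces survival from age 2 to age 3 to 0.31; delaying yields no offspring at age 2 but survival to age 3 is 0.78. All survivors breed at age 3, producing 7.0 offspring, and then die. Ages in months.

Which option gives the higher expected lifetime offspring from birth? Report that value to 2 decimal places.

4.19

breed at age 2: R₀ = 0.69 × (3.9 + 0.31 × 7.0) = 0.69 × 6.0700 = 4.1883
delay to age 3: R₀ = 0.69 × (0.78 × 7.0) = 0.69 × 5.4600 = 3.7674
Higher: breed at age 2 (4.1883).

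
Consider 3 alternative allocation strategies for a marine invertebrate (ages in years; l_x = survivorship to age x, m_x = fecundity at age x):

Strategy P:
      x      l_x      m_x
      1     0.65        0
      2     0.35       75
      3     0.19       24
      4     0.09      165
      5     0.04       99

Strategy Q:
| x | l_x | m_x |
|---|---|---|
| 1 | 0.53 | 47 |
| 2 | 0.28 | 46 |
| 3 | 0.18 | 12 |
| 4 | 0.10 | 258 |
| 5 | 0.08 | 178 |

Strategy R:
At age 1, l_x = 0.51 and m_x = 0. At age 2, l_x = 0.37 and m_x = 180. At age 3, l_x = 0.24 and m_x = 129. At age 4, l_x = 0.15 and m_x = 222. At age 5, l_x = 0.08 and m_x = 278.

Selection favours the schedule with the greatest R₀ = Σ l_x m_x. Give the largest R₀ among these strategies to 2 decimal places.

Strategy P: R₀ = 0.65×0 + 0.35×75 + 0.19×24 + 0.09×165 + 0.04×99 = 49.6200
Strategy Q: R₀ = 0.53×47 + 0.28×46 + 0.18×12 + 0.10×258 + 0.08×178 = 79.9900
Strategy R: R₀ = 0.51×0 + 0.37×180 + 0.24×129 + 0.15×222 + 0.08×278 = 153.1000
Highest R₀: strategy R with 153.1000.

153.10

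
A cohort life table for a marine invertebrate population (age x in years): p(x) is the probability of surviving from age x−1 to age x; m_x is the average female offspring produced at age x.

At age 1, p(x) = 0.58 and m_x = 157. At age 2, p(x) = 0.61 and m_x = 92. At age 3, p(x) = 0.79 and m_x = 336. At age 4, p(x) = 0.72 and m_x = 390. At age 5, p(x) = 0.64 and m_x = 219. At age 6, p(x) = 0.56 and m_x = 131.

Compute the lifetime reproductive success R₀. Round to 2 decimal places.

Survivorship from birth: l_x = p_1·p_2·…·p_x.
  l_1 = 0.58000
  l_2 = 0.35380
  l_3 = 0.27950
  l_4 = 0.20124
  l_5 = 0.12879
  l_6 = 0.07212
R₀ = Σ l_x m_x:
  age 1: 0.58000 × 157 = 91.0600
  age 2: 0.35380 × 92 = 32.5496
  age 3: 0.27950 × 336 = 93.9120
  age 4: 0.20124 × 390 = 78.4836
  age 5: 0.12879 × 219 = 28.2050
  age 6: 0.07212 × 131 = 9.4477
R₀ = 91.0600 + 32.5496 + 93.9120 + 78.4836 + 28.2050 + 9.4477 = 333.6579

333.66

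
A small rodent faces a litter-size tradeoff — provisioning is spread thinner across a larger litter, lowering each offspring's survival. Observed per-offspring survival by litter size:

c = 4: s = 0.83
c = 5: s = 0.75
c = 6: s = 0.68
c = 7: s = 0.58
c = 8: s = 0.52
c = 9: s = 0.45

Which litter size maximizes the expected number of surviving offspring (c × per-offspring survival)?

8

Expected surviving offspring = c × s(c):
  c=4: 4 × 0.83 = 3.320
  c=5: 5 × 0.75 = 3.750
  c=6: 6 × 0.68 = 4.080
  c=7: 7 × 0.58 = 4.060
  c=8: 8 × 0.52 = 4.160
  c=9: 9 × 0.45 = 4.050
Maximum at c = 8 (4.160 surviving offspring).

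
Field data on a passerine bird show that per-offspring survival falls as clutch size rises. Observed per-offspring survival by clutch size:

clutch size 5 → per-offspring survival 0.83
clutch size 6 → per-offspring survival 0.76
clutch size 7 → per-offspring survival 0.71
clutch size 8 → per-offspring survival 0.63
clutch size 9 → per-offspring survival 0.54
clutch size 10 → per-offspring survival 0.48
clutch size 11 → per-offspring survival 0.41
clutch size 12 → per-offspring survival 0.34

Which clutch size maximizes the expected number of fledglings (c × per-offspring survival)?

8

Expected fledglings = c × s(c):
  c=5: 5 × 0.83 = 4.150
  c=6: 6 × 0.76 = 4.560
  c=7: 7 × 0.71 = 4.970
  c=8: 8 × 0.63 = 5.040
  c=9: 9 × 0.54 = 4.860
  c=10: 10 × 0.48 = 4.800
  c=11: 11 × 0.41 = 4.510
  c=12: 12 × 0.34 = 4.080
Maximum at c = 8 (5.040 fledglings).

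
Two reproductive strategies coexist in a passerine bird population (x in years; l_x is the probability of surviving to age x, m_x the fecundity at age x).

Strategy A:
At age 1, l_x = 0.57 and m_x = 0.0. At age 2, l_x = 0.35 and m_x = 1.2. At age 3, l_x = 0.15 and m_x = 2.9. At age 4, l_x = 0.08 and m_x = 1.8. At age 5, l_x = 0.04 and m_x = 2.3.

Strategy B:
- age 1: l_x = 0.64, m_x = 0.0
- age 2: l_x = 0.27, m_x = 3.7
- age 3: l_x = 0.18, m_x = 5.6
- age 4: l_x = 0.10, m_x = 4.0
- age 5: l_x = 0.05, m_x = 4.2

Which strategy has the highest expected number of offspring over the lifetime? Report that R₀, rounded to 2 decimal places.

Strategy A: R₀ = 0.57×0.0 + 0.35×1.2 + 0.15×2.9 + 0.08×1.8 + 0.04×2.3 = 1.0910
Strategy B: R₀ = 0.64×0.0 + 0.27×3.7 + 0.18×5.6 + 0.10×4.0 + 0.05×4.2 = 2.6170
Highest R₀: strategy B with 2.6170.

2.62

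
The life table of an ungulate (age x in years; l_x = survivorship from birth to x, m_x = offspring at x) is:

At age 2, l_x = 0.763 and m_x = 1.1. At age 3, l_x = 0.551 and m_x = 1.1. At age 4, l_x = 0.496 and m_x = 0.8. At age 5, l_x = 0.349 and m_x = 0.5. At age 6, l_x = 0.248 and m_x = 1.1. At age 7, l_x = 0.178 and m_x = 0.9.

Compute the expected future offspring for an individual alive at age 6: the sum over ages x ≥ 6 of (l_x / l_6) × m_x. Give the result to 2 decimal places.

1.75

l_6 = 0.248. Conditional survival from age 6 to x is l_x / l_6.
  x=6: (0.248/0.248) × 1.1 = 1.1000
  x=7: (0.178/0.248) × 0.9 = 0.6460
Sum = 1.1000 + 0.6460 = 1.7460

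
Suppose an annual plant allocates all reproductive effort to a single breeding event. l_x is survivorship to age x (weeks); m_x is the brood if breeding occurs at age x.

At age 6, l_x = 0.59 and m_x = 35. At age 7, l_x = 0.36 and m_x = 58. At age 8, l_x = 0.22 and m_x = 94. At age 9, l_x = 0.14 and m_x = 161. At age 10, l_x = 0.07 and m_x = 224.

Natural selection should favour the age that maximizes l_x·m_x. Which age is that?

9

Expected offspring if breeding at age x = l_x × m_x:
  age 6: 0.59 × 35 = 20.650
  age 7: 0.36 × 58 = 20.880
  age 8: 0.22 × 94 = 20.680
  age 9: 0.14 × 161 = 22.540
  age 10: 0.07 × 224 = 15.680
Maximum at age 9 (22.540).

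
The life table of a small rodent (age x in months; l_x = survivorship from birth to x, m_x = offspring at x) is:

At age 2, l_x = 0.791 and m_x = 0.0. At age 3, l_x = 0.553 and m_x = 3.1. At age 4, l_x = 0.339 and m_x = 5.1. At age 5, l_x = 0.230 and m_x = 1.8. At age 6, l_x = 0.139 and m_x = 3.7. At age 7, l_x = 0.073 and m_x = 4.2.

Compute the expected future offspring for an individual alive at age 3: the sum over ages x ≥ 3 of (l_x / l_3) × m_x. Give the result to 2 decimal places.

8.46

l_3 = 0.553. Conditional survival from age 3 to x is l_x / l_3.
  x=3: (0.553/0.553) × 3.1 = 3.1000
  x=4: (0.339/0.553) × 5.1 = 3.1264
  x=5: (0.230/0.553) × 1.8 = 0.7486
  x=6: (0.139/0.553) × 3.7 = 0.9300
  x=7: (0.073/0.553) × 4.2 = 0.5544
Sum = 3.1000 + 3.1264 + 0.7486 + 0.9300 + 0.5544 = 8.4595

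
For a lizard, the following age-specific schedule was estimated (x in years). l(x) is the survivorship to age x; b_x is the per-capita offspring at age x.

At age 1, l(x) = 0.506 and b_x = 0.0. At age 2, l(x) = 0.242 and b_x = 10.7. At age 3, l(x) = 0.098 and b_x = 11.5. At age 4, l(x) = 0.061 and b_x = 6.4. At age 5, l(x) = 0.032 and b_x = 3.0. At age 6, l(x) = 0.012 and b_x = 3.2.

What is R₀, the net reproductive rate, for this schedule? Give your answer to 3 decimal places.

R₀ = Σ l(x) b_x:
  age 1: 0.506 × 0.0 = 0.0000
  age 2: 0.242 × 10.7 = 2.5894
  age 3: 0.098 × 11.5 = 1.1270
  age 4: 0.061 × 6.4 = 0.3904
  age 5: 0.032 × 3.0 = 0.0960
  age 6: 0.012 × 3.2 = 0.0384
R₀ = 0.0000 + 2.5894 + 1.1270 + 0.3904 + 0.0960 + 0.0384 = 4.2412

4.241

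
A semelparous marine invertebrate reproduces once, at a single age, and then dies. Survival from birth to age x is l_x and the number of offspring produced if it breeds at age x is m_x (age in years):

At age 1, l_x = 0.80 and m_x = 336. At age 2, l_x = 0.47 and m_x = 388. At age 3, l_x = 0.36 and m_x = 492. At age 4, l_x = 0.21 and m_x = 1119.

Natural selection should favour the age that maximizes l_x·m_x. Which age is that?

1

Expected offspring if breeding at age x = l_x × m_x:
  age 1: 0.80 × 336 = 268.800
  age 2: 0.47 × 388 = 182.360
  age 3: 0.36 × 492 = 177.120
  age 4: 0.21 × 1119 = 234.990
Maximum at age 1 (268.800).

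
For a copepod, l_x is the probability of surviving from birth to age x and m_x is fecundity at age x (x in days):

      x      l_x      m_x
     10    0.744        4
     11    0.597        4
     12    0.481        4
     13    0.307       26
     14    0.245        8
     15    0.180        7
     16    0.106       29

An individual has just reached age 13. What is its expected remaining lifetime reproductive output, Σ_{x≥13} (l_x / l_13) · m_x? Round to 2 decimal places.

l_13 = 0.307. Conditional survival from age 13 to x is l_x / l_13.
  x=13: (0.307/0.307) × 26 = 26.0000
  x=14: (0.245/0.307) × 8 = 6.3844
  x=15: (0.180/0.307) × 7 = 4.1042
  x=16: (0.106/0.307) × 29 = 10.0130
Sum = 26.0000 + 6.3844 + 4.1042 + 10.0130 = 46.5016

46.50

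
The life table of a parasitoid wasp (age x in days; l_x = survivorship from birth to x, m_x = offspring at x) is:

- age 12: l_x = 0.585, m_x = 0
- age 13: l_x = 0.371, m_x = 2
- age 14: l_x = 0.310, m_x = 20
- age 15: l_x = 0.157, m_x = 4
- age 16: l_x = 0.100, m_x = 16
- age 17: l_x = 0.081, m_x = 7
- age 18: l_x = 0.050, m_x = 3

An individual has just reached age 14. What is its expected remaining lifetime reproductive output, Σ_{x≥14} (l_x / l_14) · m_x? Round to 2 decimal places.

29.50

l_14 = 0.310. Conditional survival from age 14 to x is l_x / l_14.
  x=14: (0.310/0.310) × 20 = 20.0000
  x=15: (0.157/0.310) × 4 = 2.0258
  x=16: (0.100/0.310) × 16 = 5.1613
  x=17: (0.081/0.310) × 7 = 1.8290
  x=18: (0.050/0.310) × 3 = 0.4839
Sum = 20.0000 + 2.0258 + 5.1613 + 1.8290 + 0.4839 = 29.5000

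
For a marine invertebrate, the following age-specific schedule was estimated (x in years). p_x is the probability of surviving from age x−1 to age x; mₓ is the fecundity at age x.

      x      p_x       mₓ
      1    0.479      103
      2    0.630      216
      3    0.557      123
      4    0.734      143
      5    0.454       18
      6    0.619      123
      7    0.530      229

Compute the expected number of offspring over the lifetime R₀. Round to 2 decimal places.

162.32

Survivorship from birth: l_x = p_1·p_2·…·p_x.
  l_1 = 0.47900
  l_2 = 0.30177
  l_3 = 0.16809
  l_4 = 0.12338
  l_5 = 0.05601
  l_6 = 0.03467
  l_7 = 0.01838
R₀ = Σ l_x mₓ:
  age 1: 0.47900 × 103 = 49.3370
  age 2: 0.30177 × 216 = 65.1823
  age 3: 0.16809 × 123 = 20.6751
  age 4: 0.12338 × 143 = 17.6433
  age 5: 0.05601 × 18 = 1.0082
  age 6: 0.03467 × 123 = 4.2644
  age 7: 0.01838 × 229 = 4.2090
R₀ = 49.3370 + 65.1823 + 20.6751 + 17.6433 + 1.0082 + 4.2644 + 4.2090 = 162.3193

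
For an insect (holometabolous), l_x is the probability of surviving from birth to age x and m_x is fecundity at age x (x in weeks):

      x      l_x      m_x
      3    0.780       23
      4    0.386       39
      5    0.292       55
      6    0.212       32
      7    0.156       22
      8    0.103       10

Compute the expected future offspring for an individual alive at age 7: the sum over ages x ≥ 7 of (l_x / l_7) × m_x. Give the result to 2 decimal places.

28.60

l_7 = 0.156. Conditional survival from age 7 to x is l_x / l_7.
  x=7: (0.156/0.156) × 22 = 22.0000
  x=8: (0.103/0.156) × 10 = 6.6026
Sum = 22.0000 + 6.6026 = 28.6026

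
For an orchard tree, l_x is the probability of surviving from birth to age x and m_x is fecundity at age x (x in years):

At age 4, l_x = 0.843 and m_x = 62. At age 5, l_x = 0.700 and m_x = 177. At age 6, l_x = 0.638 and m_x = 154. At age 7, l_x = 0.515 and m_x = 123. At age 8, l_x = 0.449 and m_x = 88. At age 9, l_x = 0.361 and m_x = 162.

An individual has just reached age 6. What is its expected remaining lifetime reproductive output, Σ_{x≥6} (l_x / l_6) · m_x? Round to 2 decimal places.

l_6 = 0.638. Conditional survival from age 6 to x is l_x / l_6.
  x=6: (0.638/0.638) × 154 = 154.0000
  x=7: (0.515/0.638) × 123 = 99.2868
  x=8: (0.449/0.638) × 88 = 61.9310
  x=9: (0.361/0.638) × 162 = 91.6646
Sum = 154.0000 + 99.2868 + 61.9310 + 91.6646 = 406.8824

406.88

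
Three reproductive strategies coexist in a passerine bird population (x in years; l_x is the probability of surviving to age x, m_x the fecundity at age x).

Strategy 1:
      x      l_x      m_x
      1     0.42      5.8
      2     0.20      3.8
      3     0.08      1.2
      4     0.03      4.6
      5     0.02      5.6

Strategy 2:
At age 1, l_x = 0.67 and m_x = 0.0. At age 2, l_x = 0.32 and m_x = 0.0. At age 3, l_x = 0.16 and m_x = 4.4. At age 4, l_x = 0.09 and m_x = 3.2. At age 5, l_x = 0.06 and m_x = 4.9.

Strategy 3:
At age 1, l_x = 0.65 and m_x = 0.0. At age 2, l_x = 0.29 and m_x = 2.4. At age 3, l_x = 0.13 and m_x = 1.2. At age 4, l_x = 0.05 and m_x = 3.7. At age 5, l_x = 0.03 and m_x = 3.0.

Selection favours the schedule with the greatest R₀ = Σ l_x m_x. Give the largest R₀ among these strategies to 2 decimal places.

Strategy 1: R₀ = 0.42×5.8 + 0.20×3.8 + 0.08×1.2 + 0.03×4.6 + 0.02×5.6 = 3.5420
Strategy 2: R₀ = 0.67×0.0 + 0.32×0.0 + 0.16×4.4 + 0.09×3.2 + 0.06×4.9 = 1.2860
Strategy 3: R₀ = 0.65×0.0 + 0.29×2.4 + 0.13×1.2 + 0.05×3.7 + 0.03×3.0 = 1.1270
Highest R₀: strategy 1 with 3.5420.

3.54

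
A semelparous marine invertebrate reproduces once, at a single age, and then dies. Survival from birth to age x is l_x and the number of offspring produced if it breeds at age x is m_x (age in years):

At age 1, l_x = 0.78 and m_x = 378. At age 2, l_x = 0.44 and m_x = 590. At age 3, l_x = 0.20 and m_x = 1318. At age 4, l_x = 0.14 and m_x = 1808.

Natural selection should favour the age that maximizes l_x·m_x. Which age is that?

1

Expected offspring if breeding at age x = l_x × m_x:
  age 1: 0.78 × 378 = 294.840
  age 2: 0.44 × 590 = 259.600
  age 3: 0.20 × 1318 = 263.600
  age 4: 0.14 × 1808 = 253.120
Maximum at age 1 (294.840).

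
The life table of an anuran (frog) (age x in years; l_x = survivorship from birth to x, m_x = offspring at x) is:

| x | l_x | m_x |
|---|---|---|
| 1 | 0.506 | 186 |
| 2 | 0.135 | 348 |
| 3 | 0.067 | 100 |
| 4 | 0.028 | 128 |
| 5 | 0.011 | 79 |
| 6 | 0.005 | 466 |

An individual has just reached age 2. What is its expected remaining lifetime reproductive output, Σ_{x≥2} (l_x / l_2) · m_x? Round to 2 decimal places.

447.87

l_2 = 0.135. Conditional survival from age 2 to x is l_x / l_2.
  x=2: (0.135/0.135) × 348 = 348.0000
  x=3: (0.067/0.135) × 100 = 49.6296
  x=4: (0.028/0.135) × 128 = 26.5481
  x=5: (0.011/0.135) × 79 = 6.4370
  x=6: (0.005/0.135) × 466 = 17.2593
Sum = 348.0000 + 49.6296 + 26.5481 + 6.4370 + 17.2593 = 447.8741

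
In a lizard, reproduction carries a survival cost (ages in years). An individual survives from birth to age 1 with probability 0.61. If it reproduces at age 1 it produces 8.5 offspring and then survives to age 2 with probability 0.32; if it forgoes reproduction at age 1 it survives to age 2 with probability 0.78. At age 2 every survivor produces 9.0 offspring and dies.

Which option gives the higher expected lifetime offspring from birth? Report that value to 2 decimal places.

breed at age 1: R₀ = 0.61 × (8.5 + 0.32 × 9.0) = 0.61 × 11.3800 = 6.9418
delay to age 2: R₀ = 0.61 × (0.78 × 9.0) = 0.61 × 7.0200 = 4.2822
Higher: breed at age 1 (6.9418).

6.94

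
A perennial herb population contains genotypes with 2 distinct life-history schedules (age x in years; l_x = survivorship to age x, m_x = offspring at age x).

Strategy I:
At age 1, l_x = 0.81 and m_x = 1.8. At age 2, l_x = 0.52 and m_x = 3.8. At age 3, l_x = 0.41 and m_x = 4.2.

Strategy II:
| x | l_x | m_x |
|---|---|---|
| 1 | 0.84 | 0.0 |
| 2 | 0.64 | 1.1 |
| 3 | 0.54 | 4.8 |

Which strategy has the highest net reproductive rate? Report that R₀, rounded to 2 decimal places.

Strategy I: R₀ = 0.81×1.8 + 0.52×3.8 + 0.41×4.2 = 5.1560
Strategy II: R₀ = 0.84×0.0 + 0.64×1.1 + 0.54×4.8 = 3.2960
Highest R₀: strategy I with 5.1560.

5.16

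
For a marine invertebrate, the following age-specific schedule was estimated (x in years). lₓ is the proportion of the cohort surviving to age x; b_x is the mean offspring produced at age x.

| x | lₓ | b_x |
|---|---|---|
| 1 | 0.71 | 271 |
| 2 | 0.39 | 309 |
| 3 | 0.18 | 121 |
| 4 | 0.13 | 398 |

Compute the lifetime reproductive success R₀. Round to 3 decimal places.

R₀ = Σ lₓ b_x:
  age 1: 0.71 × 271 = 192.4100
  age 2: 0.39 × 309 = 120.5100
  age 3: 0.18 × 121 = 21.7800
  age 4: 0.13 × 398 = 51.7400
R₀ = 192.4100 + 120.5100 + 21.7800 + 51.7400 = 386.4400

386.440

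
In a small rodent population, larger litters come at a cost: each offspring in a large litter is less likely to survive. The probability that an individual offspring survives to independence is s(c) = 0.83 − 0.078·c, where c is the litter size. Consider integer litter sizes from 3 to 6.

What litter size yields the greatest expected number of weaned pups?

5

Expected weaned pups = c × s(c):
  c=3: 3 × 0.596 = 1.788
  c=4: 4 × 0.518 = 2.072
  c=5: 5 × 0.440 = 2.200
  c=6: 6 × 0.362 = 2.172
Maximum at c = 5 (2.200 weaned pups).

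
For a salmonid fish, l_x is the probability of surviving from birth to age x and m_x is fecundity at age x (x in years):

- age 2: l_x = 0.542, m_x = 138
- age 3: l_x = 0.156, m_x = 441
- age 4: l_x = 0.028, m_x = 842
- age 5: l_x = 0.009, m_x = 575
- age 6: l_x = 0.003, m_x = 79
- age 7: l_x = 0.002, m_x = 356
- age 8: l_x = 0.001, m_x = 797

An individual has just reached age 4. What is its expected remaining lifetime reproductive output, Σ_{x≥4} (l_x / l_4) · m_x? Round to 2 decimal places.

l_4 = 0.028. Conditional survival from age 4 to x is l_x / l_4.
  x=4: (0.028/0.028) × 842 = 842.0000
  x=5: (0.009/0.028) × 575 = 184.8214
  x=6: (0.003/0.028) × 79 = 8.4643
  x=7: (0.002/0.028) × 356 = 25.4286
  x=8: (0.001/0.028) × 797 = 28.4643
Sum = 842.0000 + 184.8214 + 8.4643 + 25.4286 + 28.4643 = 1089.1786

1089.18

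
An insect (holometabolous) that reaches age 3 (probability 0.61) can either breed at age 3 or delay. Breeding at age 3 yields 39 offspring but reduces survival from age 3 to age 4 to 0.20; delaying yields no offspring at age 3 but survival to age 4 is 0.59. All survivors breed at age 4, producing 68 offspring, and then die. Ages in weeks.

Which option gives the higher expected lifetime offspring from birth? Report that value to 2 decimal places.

32.09

breed at age 3: R₀ = 0.61 × (39 + 0.20 × 68) = 0.61 × 52.6000 = 32.0860
delay to age 4: R₀ = 0.61 × (0.59 × 68) = 0.61 × 40.1200 = 24.4732
Higher: breed at age 3 (32.0860).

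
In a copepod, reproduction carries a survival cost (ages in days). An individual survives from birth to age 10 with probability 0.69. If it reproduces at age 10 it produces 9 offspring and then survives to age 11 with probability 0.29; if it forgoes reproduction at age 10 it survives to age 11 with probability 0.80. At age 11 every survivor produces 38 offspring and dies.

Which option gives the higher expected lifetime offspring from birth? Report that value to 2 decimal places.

20.98

breed at age 10: R₀ = 0.69 × (9 + 0.29 × 38) = 0.69 × 20.0200 = 13.8138
delay to age 11: R₀ = 0.69 × (0.80 × 38) = 0.69 × 30.4000 = 20.9760
Higher: delay to age 11 (20.9760).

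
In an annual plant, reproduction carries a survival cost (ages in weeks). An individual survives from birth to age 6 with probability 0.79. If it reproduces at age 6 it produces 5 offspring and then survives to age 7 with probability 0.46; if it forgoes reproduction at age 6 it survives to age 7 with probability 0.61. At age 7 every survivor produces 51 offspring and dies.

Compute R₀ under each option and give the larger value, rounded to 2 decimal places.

24.58

breed at age 6: R₀ = 0.79 × (5 + 0.46 × 51) = 0.79 × 28.4600 = 22.4834
delay to age 7: R₀ = 0.79 × (0.61 × 51) = 0.79 × 31.1100 = 24.5769
Higher: delay to age 7 (24.5769).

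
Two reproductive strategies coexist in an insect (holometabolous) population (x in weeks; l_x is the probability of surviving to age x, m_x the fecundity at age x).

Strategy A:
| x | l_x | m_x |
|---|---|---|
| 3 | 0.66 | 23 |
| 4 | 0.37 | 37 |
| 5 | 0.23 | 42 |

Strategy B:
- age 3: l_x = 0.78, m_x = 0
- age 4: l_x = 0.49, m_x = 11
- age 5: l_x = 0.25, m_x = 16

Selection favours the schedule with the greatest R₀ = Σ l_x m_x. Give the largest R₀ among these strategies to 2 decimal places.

Strategy A: R₀ = 0.66×23 + 0.37×37 + 0.23×42 = 38.5300
Strategy B: R₀ = 0.78×0 + 0.49×11 + 0.25×16 = 9.3900
Highest R₀: strategy A with 38.5300.

38.53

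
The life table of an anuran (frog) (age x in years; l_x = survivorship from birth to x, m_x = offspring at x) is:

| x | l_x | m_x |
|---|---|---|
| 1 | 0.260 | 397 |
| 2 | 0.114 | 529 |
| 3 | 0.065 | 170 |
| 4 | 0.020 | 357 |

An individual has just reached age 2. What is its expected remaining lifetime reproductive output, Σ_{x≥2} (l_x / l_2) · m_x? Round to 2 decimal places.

688.56

l_2 = 0.114. Conditional survival from age 2 to x is l_x / l_2.
  x=2: (0.114/0.114) × 529 = 529.0000
  x=3: (0.065/0.114) × 170 = 96.9298
  x=4: (0.020/0.114) × 357 = 62.6316
Sum = 529.0000 + 96.9298 + 62.6316 = 688.5614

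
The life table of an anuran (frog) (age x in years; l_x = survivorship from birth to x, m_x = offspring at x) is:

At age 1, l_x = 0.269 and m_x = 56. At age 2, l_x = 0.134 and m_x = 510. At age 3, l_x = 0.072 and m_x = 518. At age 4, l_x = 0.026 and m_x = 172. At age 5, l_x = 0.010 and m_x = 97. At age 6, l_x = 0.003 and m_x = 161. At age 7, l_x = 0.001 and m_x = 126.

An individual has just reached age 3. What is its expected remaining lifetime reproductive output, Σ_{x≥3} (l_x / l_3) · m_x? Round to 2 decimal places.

l_3 = 0.072. Conditional survival from age 3 to x is l_x / l_3.
  x=3: (0.072/0.072) × 518 = 518.0000
  x=4: (0.026/0.072) × 172 = 62.1111
  x=5: (0.010/0.072) × 97 = 13.4722
  x=6: (0.003/0.072) × 161 = 6.7083
  x=7: (0.001/0.072) × 126 = 1.7500
Sum = 518.0000 + 62.1111 + 13.4722 + 6.7083 + 1.7500 = 602.0417

602.04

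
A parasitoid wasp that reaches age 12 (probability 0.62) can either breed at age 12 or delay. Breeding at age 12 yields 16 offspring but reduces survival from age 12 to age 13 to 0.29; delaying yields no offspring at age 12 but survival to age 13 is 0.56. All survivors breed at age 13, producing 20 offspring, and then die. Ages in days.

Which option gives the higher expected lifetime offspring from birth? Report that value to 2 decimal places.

breed at age 12: R₀ = 0.62 × (16 + 0.29 × 20) = 0.62 × 21.8000 = 13.5160
delay to age 13: R₀ = 0.62 × (0.56 × 20) = 0.62 × 11.2000 = 6.9440
Higher: breed at age 12 (13.5160).

13.52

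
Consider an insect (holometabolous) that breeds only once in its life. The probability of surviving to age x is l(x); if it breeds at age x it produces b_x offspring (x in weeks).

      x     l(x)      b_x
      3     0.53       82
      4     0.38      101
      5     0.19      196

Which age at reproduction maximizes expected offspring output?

3

Expected offspring if breeding at age x = l(x) × b_x:
  age 3: 0.53 × 82 = 43.460
  age 4: 0.38 × 101 = 38.380
  age 5: 0.19 × 196 = 37.240
Maximum at age 3 (43.460).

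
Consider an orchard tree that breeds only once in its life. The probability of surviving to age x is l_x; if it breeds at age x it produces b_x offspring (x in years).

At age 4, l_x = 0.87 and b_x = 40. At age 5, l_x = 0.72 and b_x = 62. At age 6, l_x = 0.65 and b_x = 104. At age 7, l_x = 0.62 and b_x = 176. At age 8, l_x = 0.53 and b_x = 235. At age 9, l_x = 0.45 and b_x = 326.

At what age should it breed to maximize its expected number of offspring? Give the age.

Expected offspring if breeding at age x = l_x × b_x:
  age 4: 0.87 × 40 = 34.800
  age 5: 0.72 × 62 = 44.640
  age 6: 0.65 × 104 = 67.600
  age 7: 0.62 × 176 = 109.120
  age 8: 0.53 × 235 = 124.550
  age 9: 0.45 × 326 = 146.700
Maximum at age 9 (146.700).

9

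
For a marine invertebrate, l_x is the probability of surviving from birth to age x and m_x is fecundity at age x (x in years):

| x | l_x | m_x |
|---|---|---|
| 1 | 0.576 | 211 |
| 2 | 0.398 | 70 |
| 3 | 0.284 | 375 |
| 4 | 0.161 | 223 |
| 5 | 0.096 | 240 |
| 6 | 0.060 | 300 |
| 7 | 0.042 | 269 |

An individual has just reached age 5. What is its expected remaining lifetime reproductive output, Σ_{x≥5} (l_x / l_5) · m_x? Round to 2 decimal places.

l_5 = 0.096. Conditional survival from age 5 to x is l_x / l_5.
  x=5: (0.096/0.096) × 240 = 240.0000
  x=6: (0.060/0.096) × 300 = 187.5000
  x=7: (0.042/0.096) × 269 = 117.6875
Sum = 240.0000 + 187.5000 + 117.6875 = 545.1875

545.19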